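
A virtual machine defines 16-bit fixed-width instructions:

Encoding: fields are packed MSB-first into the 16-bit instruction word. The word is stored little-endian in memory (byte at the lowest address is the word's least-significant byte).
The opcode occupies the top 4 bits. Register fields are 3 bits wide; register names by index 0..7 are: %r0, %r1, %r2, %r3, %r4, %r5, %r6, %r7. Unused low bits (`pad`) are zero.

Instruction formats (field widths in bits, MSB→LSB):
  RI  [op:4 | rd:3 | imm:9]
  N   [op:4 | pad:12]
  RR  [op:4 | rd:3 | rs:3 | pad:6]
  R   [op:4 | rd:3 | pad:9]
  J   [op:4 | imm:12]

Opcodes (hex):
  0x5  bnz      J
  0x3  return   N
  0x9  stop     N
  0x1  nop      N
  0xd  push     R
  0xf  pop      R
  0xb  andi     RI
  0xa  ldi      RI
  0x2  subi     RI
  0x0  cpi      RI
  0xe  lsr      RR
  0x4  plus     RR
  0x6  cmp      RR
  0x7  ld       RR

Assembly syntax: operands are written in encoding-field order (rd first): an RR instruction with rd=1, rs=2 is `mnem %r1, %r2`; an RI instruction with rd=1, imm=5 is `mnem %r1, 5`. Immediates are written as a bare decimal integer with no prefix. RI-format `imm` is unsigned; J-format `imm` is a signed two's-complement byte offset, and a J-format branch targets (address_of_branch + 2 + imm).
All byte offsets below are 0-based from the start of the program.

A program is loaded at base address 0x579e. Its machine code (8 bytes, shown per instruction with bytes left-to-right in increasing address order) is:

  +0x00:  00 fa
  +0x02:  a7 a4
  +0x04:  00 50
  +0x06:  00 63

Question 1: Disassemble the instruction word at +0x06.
[06] 00 63 → 0x6300
  top 4b → 0x6 → cmp [RR]
  rd@[11:9]=0x1 ⇒ %r1
  rs@[8:6]=0x4 ⇒ %r4

cmp %r1, %r4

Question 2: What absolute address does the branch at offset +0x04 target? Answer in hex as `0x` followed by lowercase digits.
0x57a4

+0x04: 00 50 ⇒ word 0x5000 (little)
  op=0x5000>>12=0x5 ⇒ bnz (J)
  [11:0] imm=0 = 0
  target = base 0x579e + off 0x04 + 2 + imm 0 = 0x57a4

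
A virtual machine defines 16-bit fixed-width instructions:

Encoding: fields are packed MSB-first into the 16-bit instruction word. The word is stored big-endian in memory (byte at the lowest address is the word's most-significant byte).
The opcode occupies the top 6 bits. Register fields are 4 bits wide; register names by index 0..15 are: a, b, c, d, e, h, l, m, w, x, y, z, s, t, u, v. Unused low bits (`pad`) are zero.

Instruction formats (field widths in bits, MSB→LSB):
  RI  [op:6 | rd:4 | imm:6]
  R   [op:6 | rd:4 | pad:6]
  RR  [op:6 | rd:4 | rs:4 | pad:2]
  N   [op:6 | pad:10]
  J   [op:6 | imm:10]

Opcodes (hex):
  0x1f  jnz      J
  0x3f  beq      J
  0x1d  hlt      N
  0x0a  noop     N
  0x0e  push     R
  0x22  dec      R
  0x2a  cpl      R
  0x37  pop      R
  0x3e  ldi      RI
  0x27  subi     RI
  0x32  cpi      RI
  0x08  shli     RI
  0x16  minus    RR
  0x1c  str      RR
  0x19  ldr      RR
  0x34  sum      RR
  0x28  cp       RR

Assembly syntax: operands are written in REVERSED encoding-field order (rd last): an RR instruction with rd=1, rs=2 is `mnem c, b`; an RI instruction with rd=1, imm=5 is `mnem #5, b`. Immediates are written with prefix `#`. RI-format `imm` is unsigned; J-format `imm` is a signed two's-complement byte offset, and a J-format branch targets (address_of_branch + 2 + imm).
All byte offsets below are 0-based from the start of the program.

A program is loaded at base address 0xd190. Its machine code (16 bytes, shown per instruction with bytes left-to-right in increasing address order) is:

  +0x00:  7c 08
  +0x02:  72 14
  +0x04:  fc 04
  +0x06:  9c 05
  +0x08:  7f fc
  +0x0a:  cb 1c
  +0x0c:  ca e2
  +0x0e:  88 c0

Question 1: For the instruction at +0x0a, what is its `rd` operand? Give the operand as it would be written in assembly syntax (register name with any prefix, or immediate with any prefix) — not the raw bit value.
[0a] cb 1c → 0xcb1c
  top 6b → 0x32 → cpi [RI]
  [9:6] rd=12 = s
  [5:0] imm=28 = #28

s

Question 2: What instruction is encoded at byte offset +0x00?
jnz #8

off 0x00: read 7c 08 as big → 0x7c08
  top 6b → 0x1f → jnz [J]
  imm: (w>>0)&0x3ff=0x8 → #8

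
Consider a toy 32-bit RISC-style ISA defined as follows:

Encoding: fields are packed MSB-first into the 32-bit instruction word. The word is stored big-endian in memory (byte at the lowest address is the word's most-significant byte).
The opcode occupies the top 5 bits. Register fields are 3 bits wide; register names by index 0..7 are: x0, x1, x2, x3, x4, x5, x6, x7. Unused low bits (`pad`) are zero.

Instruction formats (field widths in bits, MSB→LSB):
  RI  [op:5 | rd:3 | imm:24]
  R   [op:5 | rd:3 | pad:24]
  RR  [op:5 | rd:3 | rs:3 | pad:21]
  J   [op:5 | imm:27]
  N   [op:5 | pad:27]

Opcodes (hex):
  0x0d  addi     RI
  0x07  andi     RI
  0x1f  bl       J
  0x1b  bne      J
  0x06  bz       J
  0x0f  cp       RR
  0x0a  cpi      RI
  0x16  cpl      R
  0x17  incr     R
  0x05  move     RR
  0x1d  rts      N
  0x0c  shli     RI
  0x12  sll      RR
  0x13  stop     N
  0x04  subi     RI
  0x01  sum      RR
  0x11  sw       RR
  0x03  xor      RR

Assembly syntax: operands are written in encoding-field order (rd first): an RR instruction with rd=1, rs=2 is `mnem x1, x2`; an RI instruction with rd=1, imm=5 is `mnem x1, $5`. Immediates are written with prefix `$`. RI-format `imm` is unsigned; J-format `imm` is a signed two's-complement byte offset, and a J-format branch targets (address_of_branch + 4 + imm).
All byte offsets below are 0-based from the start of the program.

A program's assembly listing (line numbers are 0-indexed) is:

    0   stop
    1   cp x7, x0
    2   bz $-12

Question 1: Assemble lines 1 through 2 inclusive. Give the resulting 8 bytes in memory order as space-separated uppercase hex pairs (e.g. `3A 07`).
7F 00 00 00 37 FF FF F4

1. cp fields op=0xf:5|rd=7:3|rs=0:3|pad=0:21 → word 7f000000h → 7f 00 00 00
2. bz fields op=0x6:5|imm=-12:27 → word 37fffff4h → 37 ff ff f4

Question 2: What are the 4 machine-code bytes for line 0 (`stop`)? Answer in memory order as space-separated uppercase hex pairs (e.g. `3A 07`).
98 00 00 00

line 0 (stop): pack op=0x13:5|pad=0:27 = 0x98000000; big→ 98 00 00 00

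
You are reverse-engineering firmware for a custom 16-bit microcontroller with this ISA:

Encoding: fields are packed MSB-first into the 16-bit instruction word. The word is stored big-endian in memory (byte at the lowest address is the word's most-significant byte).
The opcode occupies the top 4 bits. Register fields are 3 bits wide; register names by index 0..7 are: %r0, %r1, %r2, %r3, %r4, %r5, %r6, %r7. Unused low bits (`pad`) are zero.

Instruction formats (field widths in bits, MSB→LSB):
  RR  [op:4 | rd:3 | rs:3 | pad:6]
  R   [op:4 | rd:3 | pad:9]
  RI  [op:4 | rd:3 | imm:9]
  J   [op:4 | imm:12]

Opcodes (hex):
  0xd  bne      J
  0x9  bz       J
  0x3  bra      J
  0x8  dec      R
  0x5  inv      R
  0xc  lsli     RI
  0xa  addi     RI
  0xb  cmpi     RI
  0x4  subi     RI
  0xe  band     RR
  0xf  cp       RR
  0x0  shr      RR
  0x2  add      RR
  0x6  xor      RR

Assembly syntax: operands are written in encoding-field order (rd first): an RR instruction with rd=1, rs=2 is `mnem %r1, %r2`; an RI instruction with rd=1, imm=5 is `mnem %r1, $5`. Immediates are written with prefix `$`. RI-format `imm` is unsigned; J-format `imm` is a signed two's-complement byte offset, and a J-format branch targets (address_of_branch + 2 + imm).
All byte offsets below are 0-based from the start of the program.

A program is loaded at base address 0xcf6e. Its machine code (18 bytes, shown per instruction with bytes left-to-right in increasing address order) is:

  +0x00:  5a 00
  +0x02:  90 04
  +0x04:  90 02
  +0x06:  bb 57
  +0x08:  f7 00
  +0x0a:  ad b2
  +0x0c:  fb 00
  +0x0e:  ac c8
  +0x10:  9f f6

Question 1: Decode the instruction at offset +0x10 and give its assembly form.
+0x10: 9f f6 ⇒ word 0x9ff6 (big)
  op=0x9ff6>>12=0x9 ⇒ bz (J)
  imm@[11:0]=0xff6 (s12→-10) ⇒ $-10

bz $-10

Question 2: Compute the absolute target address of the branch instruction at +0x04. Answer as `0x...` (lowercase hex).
@+04  big-endian(90 02) = 0x9002
  top 4b → 0x9 → bz [J]
  imm: (w>>0)&0xfff=0x2 → $2
  target = base 0xcf6e + off 0x04 + 2 + imm 2 = 0xcf76

0xcf76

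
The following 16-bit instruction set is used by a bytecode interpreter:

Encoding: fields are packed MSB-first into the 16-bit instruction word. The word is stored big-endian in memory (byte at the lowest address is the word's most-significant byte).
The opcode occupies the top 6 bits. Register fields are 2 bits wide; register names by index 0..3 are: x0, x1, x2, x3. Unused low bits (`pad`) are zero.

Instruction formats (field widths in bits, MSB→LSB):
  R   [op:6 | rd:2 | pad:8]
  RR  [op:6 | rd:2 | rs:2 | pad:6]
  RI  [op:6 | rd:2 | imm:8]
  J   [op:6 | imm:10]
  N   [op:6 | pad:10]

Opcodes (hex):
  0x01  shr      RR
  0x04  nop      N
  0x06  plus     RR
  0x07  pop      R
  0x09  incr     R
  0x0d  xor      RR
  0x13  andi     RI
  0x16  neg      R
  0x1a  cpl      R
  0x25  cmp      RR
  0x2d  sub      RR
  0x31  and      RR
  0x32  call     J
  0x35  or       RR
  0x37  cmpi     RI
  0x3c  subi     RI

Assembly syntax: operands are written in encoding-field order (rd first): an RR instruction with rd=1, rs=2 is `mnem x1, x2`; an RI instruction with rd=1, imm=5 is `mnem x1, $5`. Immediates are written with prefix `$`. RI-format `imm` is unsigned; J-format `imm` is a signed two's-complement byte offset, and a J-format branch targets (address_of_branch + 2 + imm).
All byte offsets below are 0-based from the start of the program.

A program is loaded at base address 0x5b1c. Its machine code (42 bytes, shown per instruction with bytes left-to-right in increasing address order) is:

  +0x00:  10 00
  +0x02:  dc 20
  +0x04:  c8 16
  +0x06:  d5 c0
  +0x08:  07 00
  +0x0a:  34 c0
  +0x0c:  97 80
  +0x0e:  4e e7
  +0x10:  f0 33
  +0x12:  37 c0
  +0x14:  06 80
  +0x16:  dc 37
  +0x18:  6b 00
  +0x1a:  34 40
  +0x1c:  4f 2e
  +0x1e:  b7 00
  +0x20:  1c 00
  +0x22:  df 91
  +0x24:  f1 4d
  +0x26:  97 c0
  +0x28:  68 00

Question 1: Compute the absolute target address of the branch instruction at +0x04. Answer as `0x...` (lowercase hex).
0x5b38

off 0x04: read c8 16 as big → 0xc816
  opcode bits[15:10]=0x32: call/J
  imm: (w>>0)&0x3ff=0x16 → $22
  target = base 0x5b1c + off 0x04 + 2 + imm 22 = 0x5b38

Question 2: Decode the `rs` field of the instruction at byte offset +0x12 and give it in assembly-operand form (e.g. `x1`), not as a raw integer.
off 0x12: read 37 c0 as big → 0x37c0
  opcode bits[15:10]=0xd: xor/RR
  [9:8] rd=3 = x3
  [7:6] rs=3 = x3

x3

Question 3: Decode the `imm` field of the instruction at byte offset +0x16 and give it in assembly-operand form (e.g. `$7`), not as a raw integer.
[16] dc 37 → 0xdc37
  top 6b → 0x37 → cmpi [RI]
  rd: (w>>8)&0x3=0x0 → x0
  imm: (w>>0)&0xff=0x37 → $55

$55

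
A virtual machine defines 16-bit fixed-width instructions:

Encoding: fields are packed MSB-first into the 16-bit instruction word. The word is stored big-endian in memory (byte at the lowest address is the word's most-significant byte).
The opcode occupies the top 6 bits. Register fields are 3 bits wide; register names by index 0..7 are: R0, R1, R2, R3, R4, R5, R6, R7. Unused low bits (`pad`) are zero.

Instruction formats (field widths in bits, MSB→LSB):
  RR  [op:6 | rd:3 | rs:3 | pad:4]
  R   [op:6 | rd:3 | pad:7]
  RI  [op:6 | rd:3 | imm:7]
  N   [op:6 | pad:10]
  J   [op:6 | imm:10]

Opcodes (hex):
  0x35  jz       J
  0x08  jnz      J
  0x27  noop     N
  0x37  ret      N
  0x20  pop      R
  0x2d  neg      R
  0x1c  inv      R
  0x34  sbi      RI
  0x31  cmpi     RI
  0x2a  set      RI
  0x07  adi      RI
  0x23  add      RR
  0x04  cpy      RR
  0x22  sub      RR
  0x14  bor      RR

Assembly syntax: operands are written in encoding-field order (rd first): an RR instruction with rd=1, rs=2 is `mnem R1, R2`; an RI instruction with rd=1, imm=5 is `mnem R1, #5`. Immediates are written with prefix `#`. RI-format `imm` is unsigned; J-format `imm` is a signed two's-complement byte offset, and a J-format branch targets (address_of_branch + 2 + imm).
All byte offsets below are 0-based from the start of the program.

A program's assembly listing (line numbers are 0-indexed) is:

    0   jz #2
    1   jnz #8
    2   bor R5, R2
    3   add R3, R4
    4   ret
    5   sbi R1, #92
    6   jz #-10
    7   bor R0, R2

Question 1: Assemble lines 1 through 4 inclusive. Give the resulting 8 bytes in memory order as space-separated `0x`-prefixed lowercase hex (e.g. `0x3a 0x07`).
1. jnz fields op=0x8:6|imm=8:10 → word 2008h → 20 08
2. bor fields op=0x14:6|rd=5:3|rs=2:3|pad=0:4 → word 52a0h → 52 a0
3. add fields op=0x23:6|rd=3:3|rs=4:3|pad=0:4 → word 8dc0h → 8d c0
4. ret fields op=0x37:6|pad=0:10 → word dc00h → dc 00

0x20 0x08 0x52 0xa0 0x8d 0xc0 0xdc 0x00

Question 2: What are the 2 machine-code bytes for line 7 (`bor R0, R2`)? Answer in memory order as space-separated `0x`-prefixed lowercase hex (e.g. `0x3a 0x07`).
0x50 0x20

7. bor fields op=0x14:6|rd=0:3|rs=2:3|pad=0:4 → word 5020h → 50 20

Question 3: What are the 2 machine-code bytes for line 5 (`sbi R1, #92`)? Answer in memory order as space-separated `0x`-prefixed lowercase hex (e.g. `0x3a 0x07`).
L5: sbi op=0x34:6|rd=1:3|imm=92:7 ⇒ 0xd0dc ⇒ big d0 dc

0xd0 0xdc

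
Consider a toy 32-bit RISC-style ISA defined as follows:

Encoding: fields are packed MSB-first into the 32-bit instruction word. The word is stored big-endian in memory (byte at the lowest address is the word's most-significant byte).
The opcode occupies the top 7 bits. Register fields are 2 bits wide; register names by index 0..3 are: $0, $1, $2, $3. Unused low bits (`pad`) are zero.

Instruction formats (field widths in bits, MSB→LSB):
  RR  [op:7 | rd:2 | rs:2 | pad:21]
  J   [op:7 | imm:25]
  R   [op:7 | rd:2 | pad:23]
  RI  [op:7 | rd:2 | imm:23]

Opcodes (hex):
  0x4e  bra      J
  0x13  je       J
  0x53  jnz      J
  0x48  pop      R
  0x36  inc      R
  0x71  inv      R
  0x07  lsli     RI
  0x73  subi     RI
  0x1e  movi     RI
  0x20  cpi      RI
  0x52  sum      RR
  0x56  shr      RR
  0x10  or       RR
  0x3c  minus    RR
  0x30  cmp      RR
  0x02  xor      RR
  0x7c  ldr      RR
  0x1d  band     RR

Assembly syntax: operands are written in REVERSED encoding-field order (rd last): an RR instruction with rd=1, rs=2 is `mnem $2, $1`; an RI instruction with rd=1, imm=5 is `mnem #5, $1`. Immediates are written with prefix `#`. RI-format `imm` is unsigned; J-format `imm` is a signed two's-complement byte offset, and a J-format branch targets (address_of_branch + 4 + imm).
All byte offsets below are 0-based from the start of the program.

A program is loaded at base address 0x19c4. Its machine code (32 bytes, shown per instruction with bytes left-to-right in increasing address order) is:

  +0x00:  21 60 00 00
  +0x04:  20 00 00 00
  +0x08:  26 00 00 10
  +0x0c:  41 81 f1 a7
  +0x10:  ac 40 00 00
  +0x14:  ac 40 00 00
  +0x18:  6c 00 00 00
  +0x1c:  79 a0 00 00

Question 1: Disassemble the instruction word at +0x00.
off 0x00: read 21 60 00 00 as big → 0x21600000
  op=0x21600000>>25=0x10 ⇒ or (RR)
  [24:23] rd=2 = $2
  [22:21] rs=3 = $3

or $3, $2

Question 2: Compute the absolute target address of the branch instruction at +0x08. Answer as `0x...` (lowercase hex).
@+08  big-endian(26 00 00 10) = 0x26000010
  opcode bits[31:25]=0x13: je/J
  [24:0] imm=16 = #16
  target = base 0x19c4 + off 0x08 + 4 + imm 16 = 0x19e0

0x19e0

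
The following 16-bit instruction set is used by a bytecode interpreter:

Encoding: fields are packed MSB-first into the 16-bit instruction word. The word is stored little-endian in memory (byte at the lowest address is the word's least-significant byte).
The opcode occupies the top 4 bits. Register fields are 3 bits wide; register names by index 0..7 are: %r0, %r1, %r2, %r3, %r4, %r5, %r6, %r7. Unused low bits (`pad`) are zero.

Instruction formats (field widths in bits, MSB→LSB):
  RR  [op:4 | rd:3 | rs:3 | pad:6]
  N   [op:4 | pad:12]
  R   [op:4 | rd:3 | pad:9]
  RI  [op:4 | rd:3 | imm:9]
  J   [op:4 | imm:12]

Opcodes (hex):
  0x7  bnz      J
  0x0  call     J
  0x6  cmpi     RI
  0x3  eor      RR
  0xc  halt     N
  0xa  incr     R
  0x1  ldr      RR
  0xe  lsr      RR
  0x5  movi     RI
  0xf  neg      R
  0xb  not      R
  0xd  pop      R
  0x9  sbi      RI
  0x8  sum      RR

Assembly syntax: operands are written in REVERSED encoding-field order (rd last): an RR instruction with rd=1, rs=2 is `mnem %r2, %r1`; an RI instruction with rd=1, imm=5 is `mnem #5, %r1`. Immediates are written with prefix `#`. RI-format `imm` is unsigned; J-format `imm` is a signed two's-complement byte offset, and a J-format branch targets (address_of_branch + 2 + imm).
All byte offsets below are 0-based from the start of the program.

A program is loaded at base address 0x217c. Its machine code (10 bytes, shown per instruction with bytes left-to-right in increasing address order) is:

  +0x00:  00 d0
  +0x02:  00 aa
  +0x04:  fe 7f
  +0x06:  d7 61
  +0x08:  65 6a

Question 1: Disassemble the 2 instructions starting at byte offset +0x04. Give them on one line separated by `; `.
off 0x04: read fe 7f as little → 0x7ffe
  top 4b → 0x7 → bnz [J]
  imm@[11:0]=0xffe (s12→-2) ⇒ #-2
off 0x06: read d7 61 as little → 0x61d7
  top 4b → 0x6 → cmpi [RI]
  rd@[11:9]=0x0 ⇒ %r0
  imm@[8:0]=0x1d7 ⇒ #471

bnz #-2; cmpi #471, %r0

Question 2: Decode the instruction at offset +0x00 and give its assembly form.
pop %r0

+0x00: 00 d0 ⇒ word 0xd000 (little)
  opcode bits[15:12]=0xd: pop/R
  [11:9] rd=0 = %r0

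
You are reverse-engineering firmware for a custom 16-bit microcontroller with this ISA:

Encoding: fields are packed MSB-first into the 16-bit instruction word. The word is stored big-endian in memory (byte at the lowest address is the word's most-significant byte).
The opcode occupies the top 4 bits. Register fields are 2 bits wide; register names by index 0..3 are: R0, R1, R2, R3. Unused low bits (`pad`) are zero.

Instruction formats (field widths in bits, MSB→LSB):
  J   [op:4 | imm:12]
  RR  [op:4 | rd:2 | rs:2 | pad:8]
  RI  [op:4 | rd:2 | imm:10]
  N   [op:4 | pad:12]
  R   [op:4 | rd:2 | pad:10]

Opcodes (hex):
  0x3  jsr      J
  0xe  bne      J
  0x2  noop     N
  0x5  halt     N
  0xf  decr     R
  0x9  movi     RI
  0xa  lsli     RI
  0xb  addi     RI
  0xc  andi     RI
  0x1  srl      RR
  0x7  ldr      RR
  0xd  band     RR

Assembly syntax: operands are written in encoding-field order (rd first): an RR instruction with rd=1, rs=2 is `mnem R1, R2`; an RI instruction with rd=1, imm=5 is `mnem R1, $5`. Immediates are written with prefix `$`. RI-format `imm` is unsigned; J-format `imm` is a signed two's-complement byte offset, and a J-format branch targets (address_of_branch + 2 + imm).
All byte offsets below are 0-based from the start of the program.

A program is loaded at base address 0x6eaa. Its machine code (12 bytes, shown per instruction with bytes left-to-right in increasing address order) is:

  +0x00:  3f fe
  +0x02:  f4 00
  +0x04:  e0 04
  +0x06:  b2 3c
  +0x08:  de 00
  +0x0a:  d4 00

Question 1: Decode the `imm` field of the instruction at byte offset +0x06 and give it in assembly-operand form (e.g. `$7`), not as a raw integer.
@+06  big-endian(b2 3c) = 0xb23c
  top 4b → 0xb → addi [RI]
  rd: (w>>10)&0x3=0x0 → R0
  imm: (w>>0)&0x3ff=0x23c → $572

$572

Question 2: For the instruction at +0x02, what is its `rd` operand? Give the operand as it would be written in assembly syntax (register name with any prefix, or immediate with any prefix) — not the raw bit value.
R1

@+02  big-endian(f4 00) = 0xf400
  top 4b → 0xf → decr [R]
  [11:10] rd=1 = R1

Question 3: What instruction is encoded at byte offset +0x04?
bne $4

+0x04: e0 04 ⇒ word 0xe004 (big)
  op=0xe004>>12=0xe ⇒ bne (J)
  imm@[11:0]=0x4 ⇒ $4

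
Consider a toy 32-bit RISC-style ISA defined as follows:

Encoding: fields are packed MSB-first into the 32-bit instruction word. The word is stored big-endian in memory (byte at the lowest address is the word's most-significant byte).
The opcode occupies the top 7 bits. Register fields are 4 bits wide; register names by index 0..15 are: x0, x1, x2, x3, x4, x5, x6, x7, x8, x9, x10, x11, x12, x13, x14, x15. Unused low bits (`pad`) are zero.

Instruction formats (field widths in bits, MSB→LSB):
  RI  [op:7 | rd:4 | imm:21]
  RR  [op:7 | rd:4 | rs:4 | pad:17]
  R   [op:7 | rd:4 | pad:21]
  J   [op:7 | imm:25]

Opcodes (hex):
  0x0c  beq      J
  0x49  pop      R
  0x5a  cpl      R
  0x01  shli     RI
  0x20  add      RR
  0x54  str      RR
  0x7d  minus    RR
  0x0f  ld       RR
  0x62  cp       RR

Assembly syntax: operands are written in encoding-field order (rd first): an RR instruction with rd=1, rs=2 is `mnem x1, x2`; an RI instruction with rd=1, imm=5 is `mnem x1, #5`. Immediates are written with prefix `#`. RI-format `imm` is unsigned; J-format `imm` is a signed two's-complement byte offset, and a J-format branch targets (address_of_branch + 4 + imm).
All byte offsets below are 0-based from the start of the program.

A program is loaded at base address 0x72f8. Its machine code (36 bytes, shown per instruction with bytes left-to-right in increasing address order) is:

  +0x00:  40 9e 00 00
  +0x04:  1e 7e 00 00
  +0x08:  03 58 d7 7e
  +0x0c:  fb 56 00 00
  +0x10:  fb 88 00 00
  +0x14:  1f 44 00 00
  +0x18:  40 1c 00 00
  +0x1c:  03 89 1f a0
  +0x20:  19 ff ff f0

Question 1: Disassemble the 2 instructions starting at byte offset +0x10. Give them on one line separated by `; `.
minus x12, x4; ld x10, x2

off 0x10: read fb 88 00 00 as big → 0xfb880000
  op=0xfb880000>>25=0x7d ⇒ minus (RR)
  rd@[24:21]=0xc ⇒ x12
  rs@[20:17]=0x4 ⇒ x4
off 0x14: read 1f 44 00 00 as big → 0x1f440000
  op=0x1f440000>>25=0xf ⇒ ld (RR)
  rd@[24:21]=0xa ⇒ x10
  rs@[20:17]=0x2 ⇒ x2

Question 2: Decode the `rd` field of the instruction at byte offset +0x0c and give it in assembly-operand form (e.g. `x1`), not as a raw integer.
@+0c  big-endian(fb 56 00 00) = 0xfb560000
  opcode bits[31:25]=0x7d: minus/RR
  [24:21] rd=10 = x10
  [20:17] rs=11 = x11

x10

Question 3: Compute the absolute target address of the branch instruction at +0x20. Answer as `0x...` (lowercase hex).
off 0x20: read 19 ff ff f0 as big → 0x19fffff0
  opcode bits[31:25]=0xc: beq/J
  imm: (w>>0)&0x1ffffff=0x1fffff0 (s25→-16) → #-16
  target = base 0x72f8 + off 0x20 + 4 + imm -16 = 0x730c

0x730c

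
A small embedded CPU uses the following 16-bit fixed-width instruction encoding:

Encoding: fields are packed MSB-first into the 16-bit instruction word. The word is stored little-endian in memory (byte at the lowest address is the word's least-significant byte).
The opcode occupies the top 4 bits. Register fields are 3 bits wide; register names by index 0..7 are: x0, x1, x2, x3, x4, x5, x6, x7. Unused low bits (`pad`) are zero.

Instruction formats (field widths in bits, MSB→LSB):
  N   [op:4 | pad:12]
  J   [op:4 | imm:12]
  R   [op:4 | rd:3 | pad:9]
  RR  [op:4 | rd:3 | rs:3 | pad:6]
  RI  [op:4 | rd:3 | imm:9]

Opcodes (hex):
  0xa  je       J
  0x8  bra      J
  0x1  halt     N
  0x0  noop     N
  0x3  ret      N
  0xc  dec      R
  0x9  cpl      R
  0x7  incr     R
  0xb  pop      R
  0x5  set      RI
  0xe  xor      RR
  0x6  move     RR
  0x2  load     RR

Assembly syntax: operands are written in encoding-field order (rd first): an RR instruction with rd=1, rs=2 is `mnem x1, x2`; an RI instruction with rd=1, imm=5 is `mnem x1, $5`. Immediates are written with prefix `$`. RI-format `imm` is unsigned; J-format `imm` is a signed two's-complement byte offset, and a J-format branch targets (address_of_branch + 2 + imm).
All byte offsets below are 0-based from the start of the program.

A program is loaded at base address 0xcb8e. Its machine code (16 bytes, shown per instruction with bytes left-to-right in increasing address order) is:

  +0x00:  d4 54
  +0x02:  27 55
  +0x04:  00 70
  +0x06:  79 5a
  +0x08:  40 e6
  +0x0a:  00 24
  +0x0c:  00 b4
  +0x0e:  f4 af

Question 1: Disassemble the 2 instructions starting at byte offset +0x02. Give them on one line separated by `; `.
off 0x02: read 27 55 as little → 0x5527
  top 4b → 0x5 → set [RI]
  rd@[11:9]=0x2 ⇒ x2
  imm@[8:0]=0x127 ⇒ $295
off 0x04: read 00 70 as little → 0x7000
  top 4b → 0x7 → incr [R]
  rd@[11:9]=0x0 ⇒ x0

set x2, $295; incr x0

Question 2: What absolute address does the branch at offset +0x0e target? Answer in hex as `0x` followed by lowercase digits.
0xcb92

[0e] f4 af → 0xaff4
  opcode bits[15:12]=0xa: je/J
  imm: (w>>0)&0xfff=0xff4 (s12→-12) → $-12
  target = base 0xcb8e + off 0x0e + 2 + imm -12 = 0xcb92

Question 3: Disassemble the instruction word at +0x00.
set x2, $212

off 0x00: read d4 54 as little → 0x54d4
  opcode bits[15:12]=0x5: set/RI
  [11:9] rd=2 = x2
  [8:0] imm=212 = $212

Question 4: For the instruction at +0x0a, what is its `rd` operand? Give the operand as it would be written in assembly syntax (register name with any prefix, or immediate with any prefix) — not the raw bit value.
x2

@+0a  little-endian(00 24) = 0x2400
  top 4b → 0x2 → load [RR]
  [11:9] rd=2 = x2
  [8:6] rs=0 = x0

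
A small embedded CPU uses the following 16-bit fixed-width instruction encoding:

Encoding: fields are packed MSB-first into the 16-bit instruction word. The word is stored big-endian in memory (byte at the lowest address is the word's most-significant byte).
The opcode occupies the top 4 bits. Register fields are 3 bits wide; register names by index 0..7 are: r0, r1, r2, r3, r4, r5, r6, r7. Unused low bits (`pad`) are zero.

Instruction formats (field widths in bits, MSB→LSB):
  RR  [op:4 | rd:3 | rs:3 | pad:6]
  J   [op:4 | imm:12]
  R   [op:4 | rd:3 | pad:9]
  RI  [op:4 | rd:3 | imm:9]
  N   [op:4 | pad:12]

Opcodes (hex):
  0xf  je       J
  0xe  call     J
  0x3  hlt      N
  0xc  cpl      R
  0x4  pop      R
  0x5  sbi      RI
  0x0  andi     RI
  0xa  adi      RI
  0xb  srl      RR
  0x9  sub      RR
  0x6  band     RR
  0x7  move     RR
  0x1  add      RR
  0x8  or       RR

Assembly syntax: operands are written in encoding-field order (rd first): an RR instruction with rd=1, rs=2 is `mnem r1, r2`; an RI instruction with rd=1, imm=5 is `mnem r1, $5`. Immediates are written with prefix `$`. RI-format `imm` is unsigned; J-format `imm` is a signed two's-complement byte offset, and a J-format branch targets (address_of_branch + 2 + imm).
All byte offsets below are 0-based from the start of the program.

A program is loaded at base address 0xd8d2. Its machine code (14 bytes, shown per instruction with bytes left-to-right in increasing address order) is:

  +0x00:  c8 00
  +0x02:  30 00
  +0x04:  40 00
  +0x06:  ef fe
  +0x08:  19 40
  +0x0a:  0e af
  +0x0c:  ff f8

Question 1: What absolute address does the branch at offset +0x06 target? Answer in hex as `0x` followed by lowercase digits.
0xd8d8

off 0x06: read ef fe as big → 0xeffe
  op=0xeffe>>12=0xe ⇒ call (J)
  [11:0] imm=4094 (s12→-2) = $-2
  target = base 0xd8d2 + off 0x06 + 2 + imm -2 = 0xd8d8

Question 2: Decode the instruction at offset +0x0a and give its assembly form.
andi r7, $175

[0a] 0e af → 0x0eaf
  op=0x0eaf>>12=0x0 ⇒ andi (RI)
  rd: (w>>9)&0x7=0x7 → r7
  imm: (w>>0)&0x1ff=0xaf → $175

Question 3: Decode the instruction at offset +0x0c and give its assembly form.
[0c] ff f8 → 0xfff8
  top 4b → 0xf → je [J]
  imm@[11:0]=0xff8 (s12→-8) ⇒ $-8

je $-8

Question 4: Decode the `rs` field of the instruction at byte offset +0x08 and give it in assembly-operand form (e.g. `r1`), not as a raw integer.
r5

off 0x08: read 19 40 as big → 0x1940
  opcode bits[15:12]=0x1: add/RR
  rd: (w>>9)&0x7=0x4 → r4
  rs: (w>>6)&0x7=0x5 → r5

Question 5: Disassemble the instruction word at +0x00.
cpl r4

off 0x00: read c8 00 as big → 0xc800
  op=0xc800>>12=0xc ⇒ cpl (R)
  rd: (w>>9)&0x7=0x4 → r4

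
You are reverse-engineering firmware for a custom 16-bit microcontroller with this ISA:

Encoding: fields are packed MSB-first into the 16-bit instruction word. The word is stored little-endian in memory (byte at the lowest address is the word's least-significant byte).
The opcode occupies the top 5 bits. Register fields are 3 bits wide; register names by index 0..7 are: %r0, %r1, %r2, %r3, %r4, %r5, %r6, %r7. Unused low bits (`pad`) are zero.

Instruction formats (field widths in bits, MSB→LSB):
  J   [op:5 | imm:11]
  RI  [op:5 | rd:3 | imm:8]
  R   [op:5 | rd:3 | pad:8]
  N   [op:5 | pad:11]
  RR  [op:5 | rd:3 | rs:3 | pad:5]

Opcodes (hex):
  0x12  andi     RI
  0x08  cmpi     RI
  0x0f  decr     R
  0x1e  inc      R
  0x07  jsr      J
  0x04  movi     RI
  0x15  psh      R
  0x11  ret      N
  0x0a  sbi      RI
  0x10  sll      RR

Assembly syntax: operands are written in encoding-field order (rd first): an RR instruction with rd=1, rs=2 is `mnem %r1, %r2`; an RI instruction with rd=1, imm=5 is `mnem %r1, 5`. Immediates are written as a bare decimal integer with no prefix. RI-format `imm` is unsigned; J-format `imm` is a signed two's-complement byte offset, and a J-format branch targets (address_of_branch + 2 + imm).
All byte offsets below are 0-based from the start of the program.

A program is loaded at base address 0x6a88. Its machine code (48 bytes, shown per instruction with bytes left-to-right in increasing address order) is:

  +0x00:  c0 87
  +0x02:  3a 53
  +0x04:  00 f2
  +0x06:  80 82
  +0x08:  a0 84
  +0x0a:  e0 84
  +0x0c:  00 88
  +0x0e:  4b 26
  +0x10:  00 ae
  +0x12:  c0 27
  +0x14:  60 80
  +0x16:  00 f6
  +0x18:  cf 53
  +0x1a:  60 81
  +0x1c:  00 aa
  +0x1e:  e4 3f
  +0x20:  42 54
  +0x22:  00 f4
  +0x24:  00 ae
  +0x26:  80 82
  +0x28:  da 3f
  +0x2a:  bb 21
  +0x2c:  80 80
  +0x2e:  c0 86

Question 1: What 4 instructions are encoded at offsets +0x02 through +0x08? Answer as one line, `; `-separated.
sbi %r3, 58; inc %r2; sll %r2, %r4; sll %r4, %r5

[02] 3a 53 → 0x533a
  op=0x533a>>11=0xa ⇒ sbi (RI)
  rd@[10:8]=0x3 ⇒ %r3
  imm@[7:0]=0x3a ⇒ 58
[04] 00 f2 → 0xf200
  op=0xf200>>11=0x1e ⇒ inc (R)
  rd@[10:8]=0x2 ⇒ %r2
[06] 80 82 → 0x8280
  op=0x8280>>11=0x10 ⇒ sll (RR)
  rd@[10:8]=0x2 ⇒ %r2
  rs@[7:5]=0x4 ⇒ %r4
[08] a0 84 → 0x84a0
  op=0x84a0>>11=0x10 ⇒ sll (RR)
  rd@[10:8]=0x4 ⇒ %r4
  rs@[7:5]=0x5 ⇒ %r5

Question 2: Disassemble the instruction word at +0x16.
inc %r6

off 0x16: read 00 f6 as little → 0xf600
  top 5b → 0x1e → inc [R]
  [10:8] rd=6 = %r6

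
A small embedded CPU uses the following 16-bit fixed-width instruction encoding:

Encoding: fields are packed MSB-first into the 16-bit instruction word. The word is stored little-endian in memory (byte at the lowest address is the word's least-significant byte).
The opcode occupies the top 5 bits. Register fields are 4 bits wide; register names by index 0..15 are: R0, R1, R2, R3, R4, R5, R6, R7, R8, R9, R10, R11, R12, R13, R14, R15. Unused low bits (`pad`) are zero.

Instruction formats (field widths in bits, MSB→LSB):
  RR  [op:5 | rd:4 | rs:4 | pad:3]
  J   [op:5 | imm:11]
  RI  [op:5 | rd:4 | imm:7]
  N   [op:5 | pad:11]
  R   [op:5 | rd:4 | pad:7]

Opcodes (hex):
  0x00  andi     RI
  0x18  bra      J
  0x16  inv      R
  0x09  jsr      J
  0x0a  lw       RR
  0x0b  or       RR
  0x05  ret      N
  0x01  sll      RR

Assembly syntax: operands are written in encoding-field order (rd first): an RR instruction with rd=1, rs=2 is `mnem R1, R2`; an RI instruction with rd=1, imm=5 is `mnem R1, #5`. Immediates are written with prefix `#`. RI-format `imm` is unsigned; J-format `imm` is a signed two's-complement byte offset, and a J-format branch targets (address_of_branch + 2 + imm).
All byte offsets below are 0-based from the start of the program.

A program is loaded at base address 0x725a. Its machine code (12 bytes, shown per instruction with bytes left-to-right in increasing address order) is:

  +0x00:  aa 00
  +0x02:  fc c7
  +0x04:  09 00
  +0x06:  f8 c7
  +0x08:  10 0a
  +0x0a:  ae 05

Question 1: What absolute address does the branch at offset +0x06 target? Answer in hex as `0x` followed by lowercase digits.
0x725a

+0x06: f8 c7 ⇒ word 0xc7f8 (little)
  top 5b → 0x18 → bra [J]
  imm: (w>>0)&0x7ff=0x7f8 (s11→-8) → #-8
  target = base 0x725a + off 0x06 + 2 + imm -8 = 0x725a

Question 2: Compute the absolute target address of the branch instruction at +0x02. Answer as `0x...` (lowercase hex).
0x725a

off 0x02: read fc c7 as little → 0xc7fc
  op=0xc7fc>>11=0x18 ⇒ bra (J)
  imm: (w>>0)&0x7ff=0x7fc (s11→-4) → #-4
  target = base 0x725a + off 0x02 + 2 + imm -4 = 0x725a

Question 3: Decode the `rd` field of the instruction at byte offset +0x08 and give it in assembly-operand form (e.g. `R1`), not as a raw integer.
[08] 10 0a → 0x0a10
  op=0x0a10>>11=0x1 ⇒ sll (RR)
  rd: (w>>7)&0xf=0x4 → R4
  rs: (w>>3)&0xf=0x2 → R2

R4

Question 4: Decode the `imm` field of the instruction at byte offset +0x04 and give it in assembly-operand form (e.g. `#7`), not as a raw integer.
[04] 09 00 → 0x0009
  opcode bits[15:11]=0x0: andi/RI
  [10:7] rd=0 = R0
  [6:0] imm=9 = #9

#9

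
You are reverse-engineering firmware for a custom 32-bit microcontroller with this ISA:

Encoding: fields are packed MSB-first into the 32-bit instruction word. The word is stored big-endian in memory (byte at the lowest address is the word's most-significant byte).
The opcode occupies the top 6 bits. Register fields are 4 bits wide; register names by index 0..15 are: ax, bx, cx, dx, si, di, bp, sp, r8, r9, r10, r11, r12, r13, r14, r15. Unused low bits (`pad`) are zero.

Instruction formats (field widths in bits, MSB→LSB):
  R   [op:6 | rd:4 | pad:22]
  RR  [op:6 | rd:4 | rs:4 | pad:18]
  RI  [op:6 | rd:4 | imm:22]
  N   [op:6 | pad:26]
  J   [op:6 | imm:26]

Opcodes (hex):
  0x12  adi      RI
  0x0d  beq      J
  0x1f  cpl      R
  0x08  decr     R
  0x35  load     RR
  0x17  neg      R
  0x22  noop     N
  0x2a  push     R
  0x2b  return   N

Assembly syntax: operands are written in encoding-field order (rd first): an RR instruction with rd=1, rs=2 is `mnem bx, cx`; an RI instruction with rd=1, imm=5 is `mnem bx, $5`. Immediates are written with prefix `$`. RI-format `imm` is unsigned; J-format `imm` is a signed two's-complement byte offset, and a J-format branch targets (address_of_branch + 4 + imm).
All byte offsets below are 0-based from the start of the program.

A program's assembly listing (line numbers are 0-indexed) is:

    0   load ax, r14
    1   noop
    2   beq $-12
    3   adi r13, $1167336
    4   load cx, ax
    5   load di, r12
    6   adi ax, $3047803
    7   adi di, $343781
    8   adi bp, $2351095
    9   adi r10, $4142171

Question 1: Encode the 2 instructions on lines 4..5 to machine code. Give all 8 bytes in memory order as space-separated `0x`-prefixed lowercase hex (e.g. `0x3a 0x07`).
line 4 (load): pack op=0x35:6|rd=2:4|rs=0:4|pad=0:18 = 0xd4800000; big→ d4 80 00 00
line 5 (load): pack op=0x35:6|rd=5:4|rs=12:4|pad=0:18 = 0xd5700000; big→ d5 70 00 00

0xd4 0x80 0x00 0x00 0xd5 0x70 0x00 0x00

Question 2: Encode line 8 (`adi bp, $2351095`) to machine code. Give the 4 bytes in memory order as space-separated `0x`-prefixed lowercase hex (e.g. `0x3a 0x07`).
0x49 0xa3 0xdf 0xf7

L8: adi op=0x12:6|rd=6:4|imm=2351095:22 ⇒ 0x49a3dff7 ⇒ big 49 a3 df f7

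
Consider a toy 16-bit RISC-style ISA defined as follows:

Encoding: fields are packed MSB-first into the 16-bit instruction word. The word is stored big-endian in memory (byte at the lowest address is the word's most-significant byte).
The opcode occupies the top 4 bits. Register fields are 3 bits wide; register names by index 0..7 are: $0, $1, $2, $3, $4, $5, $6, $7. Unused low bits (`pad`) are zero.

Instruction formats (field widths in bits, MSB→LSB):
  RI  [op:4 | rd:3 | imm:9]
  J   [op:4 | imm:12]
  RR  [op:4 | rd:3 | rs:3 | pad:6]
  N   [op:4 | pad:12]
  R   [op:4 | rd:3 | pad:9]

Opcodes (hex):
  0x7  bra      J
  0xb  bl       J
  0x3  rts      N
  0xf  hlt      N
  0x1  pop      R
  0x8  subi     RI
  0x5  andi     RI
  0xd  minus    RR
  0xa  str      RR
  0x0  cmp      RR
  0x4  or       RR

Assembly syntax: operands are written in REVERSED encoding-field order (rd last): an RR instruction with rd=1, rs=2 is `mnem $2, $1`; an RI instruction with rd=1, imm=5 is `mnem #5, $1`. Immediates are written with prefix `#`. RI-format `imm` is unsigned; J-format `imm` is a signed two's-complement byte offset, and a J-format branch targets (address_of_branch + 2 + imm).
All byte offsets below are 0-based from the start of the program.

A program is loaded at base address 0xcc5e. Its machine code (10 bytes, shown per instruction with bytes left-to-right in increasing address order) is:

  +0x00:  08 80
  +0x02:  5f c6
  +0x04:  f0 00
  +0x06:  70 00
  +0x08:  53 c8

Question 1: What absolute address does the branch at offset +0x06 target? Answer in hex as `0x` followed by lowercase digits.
0xcc66

@+06  big-endian(70 00) = 0x7000
  op=0x7000>>12=0x7 ⇒ bra (J)
  imm@[11:0]=0x0 ⇒ #0
  target = base 0xcc5e + off 0x06 + 2 + imm 0 = 0xcc66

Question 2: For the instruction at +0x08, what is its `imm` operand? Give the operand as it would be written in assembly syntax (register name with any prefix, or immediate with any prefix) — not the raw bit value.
+0x08: 53 c8 ⇒ word 0x53c8 (big)
  opcode bits[15:12]=0x5: andi/RI
  rd@[11:9]=0x1 ⇒ $1
  imm@[8:0]=0x1c8 ⇒ #456

#456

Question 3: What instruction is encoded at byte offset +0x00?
@+00  big-endian(08 80) = 0x0880
  top 4b → 0x0 → cmp [RR]
  [11:9] rd=4 = $4
  [8:6] rs=2 = $2

cmp $2, $4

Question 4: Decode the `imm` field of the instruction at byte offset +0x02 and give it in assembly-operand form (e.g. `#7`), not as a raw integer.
[02] 5f c6 → 0x5fc6
  opcode bits[15:12]=0x5: andi/RI
  rd: (w>>9)&0x7=0x7 → $7
  imm: (w>>0)&0x1ff=0x1c6 → #454

#454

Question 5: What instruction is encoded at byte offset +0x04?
hlt

[04] f0 00 → 0xf000
  op=0xf000>>12=0xf ⇒ hlt (N)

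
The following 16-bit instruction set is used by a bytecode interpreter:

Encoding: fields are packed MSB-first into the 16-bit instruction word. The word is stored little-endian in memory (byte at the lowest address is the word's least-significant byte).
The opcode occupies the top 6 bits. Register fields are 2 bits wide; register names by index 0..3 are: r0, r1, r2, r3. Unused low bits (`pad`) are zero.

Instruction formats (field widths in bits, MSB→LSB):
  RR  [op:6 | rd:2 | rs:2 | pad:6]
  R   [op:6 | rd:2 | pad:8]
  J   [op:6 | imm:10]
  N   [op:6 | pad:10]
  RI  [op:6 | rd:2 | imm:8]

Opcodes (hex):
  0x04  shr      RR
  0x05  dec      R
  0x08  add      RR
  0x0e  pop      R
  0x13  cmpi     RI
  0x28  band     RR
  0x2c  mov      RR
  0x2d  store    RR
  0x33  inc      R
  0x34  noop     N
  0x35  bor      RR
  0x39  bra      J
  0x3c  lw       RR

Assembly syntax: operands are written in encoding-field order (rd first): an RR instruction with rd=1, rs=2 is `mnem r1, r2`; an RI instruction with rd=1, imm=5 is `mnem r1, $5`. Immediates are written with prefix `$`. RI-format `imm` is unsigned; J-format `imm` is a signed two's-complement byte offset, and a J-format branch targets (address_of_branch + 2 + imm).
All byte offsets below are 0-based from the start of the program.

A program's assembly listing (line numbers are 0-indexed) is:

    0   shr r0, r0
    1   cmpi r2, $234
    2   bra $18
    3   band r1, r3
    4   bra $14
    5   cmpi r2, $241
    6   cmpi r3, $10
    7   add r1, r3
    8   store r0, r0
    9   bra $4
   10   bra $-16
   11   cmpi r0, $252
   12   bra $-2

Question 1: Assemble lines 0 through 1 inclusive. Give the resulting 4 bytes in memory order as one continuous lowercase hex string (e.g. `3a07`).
L0: shr op=0x4:6|rd=0:2|rs=0:2|pad=0:6 ⇒ 0x1000 ⇒ little 00 10
L1: cmpi op=0x13:6|rd=2:2|imm=234:8 ⇒ 0x4eea ⇒ little ea 4e

0010ea4e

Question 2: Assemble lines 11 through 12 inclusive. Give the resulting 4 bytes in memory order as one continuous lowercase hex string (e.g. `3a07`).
fc4cfee7

11. cmpi fields op=0x13:6|rd=0:2|imm=252:8 → word 4cfch → fc 4c
12. bra fields op=0x39:6|imm=-2:10 → word e7feh → fe e7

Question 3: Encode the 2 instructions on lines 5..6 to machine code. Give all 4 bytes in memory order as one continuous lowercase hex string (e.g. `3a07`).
f14e0a4f

5. cmpi fields op=0x13:6|rd=2:2|imm=241:8 → word 4ef1h → f1 4e
6. cmpi fields op=0x13:6|rd=3:2|imm=10:8 → word 4f0ah → 0a 4f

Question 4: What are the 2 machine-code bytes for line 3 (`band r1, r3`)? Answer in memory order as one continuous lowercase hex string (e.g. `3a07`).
c0a1

3. band fields op=0x28:6|rd=1:2|rs=3:2|pad=0:6 → word a1c0h → c0 a1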